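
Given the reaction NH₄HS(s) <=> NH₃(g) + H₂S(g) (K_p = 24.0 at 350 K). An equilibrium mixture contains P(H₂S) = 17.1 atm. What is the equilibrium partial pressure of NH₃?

P(NH₃) = 1.40 atm

(NH₄HS is a pure solid — omitted from K_p.)
At equilibrium, K_p = P(NH₃)·P(H₂S) = 24.0.
(P(NH₃))·(17.1) = 24.0
P(NH₃) = 1.40 atm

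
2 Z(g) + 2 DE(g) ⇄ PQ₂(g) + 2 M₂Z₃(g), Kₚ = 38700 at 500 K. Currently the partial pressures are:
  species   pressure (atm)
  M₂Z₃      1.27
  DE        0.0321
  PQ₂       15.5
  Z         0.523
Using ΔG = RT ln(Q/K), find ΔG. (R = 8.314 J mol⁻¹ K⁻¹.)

ΔG = 3.45 kJ/mol

Qₚ = P(PQ₂)·P(M₂Z₃)² / (P(Z)²·P(DE)²) = (15.5)·(1.27)² / ((0.523)²·(0.0321)²) = 88700
ΔG = RT ln(Qₚ/Kₚ) = (8.314 J mol⁻¹ K⁻¹)(500 K) × ln(88700/38700)
   = (4.157 kJ/mol)(0.8294) = 3.45 kJ/mol
ΔG > 0, so the forward reaction is non-spontaneous (proceeds in reverse).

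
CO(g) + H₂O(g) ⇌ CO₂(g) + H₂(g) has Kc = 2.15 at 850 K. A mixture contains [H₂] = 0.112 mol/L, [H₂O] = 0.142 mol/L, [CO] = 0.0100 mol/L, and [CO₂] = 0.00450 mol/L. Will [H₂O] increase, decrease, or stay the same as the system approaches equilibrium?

decrease

Qc = [CO₂]·[H₂] / ([CO]·[H₂O]) = (0.00450)·(0.112) / ((0.0100)·(0.142)) = 0.355
Qc = 0.355 < Kc = 2.15: net forward reaction.
H₂O is a reactant, so it decreases.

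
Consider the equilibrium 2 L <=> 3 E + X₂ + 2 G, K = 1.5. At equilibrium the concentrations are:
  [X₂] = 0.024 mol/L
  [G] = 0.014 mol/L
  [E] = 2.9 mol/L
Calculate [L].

At equilibrium, K = [E]³·[X₂]·[G]² / [L]² = 1.5.
(2.9)³·(0.024)·(0.014)² / ([L])² = 1.5
[L]² = 7.65×10⁻⁵ ⇒ [L] = 0.0087 mol/L

[L] = 0.0087 mol/L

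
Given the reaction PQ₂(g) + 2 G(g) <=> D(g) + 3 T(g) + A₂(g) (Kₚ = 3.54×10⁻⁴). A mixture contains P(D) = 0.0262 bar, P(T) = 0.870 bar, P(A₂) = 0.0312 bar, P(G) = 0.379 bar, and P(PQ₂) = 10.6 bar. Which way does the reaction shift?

Qₚ = P(D)·P(T)³·P(A₂) / (P(PQ₂)·P(G)²) = (0.0262)·(0.870)³·(0.0312) / ((10.6)·(0.379)²) = 3.54×10⁻⁴
Qₚ = 3.54×10⁻⁴ = Kₚ, so the system is already at equilibrium.

at equilibrium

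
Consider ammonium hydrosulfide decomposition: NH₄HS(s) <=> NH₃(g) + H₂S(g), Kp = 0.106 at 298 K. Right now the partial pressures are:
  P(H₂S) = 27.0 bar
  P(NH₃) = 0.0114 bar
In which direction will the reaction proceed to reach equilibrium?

(NH₄HS is a pure solid — omitted from Qp.)
Qp = P(NH₃)·P(H₂S) = (0.0114)·(27.0) = 0.308
Qp = 0.308 > Kp = 0.106, so the reverse reaction proceeds.

in the reverse direction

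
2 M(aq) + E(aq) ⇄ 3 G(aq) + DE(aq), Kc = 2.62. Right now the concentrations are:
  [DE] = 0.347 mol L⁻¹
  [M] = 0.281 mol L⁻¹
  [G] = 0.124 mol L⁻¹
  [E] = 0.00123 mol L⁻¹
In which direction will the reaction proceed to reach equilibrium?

Qc = [G]³·[DE] / ([M]²·[E]) = (0.124)³·(0.347) / ((0.281)²·(0.00123)) = 6.81
Qc = 6.81 > Kc = 2.62, so the reverse reaction proceeds.

toward reactants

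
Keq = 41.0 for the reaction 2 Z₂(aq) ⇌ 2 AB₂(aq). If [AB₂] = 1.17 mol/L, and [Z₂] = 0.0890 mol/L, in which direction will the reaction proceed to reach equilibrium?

reverse (toward reactants)

Q = [AB₂]² / [Z₂]² = (1.17)² / (0.0890)² = 173
Q = 173 > Keq = 41.0, so the reverse reaction proceeds.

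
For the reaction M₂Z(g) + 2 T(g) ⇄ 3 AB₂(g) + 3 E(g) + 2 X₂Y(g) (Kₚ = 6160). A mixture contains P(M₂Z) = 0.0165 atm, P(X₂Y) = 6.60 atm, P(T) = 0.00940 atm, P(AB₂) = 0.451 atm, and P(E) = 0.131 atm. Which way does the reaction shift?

neither direction; the system is at equilibrium

Qₚ = P(AB₂)³·P(E)³·P(X₂Y)² / (P(M₂Z)·P(T)²) = (0.451)³·(0.131)³·(6.60)² / ((0.0165)·(0.00940)²) = 6160
Qₚ = 6160 = Kₚ, so the system is already at equilibrium.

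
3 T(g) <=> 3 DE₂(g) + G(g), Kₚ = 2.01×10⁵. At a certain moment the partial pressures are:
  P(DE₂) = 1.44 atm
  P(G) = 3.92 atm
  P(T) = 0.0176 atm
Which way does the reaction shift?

reverse (toward reactants)

Qₚ = P(DE₂)³·P(G) / P(T)³ = (1.44)³·(3.92) / (0.0176)³ = 2.15×10⁶
Qₚ = 2.15×10⁶ > Kₚ = 2.01×10⁵, so the reverse reaction proceeds.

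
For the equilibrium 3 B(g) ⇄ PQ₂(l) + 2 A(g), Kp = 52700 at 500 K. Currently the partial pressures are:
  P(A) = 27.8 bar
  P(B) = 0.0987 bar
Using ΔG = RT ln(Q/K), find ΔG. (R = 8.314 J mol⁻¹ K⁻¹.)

ΔG = 11.3 kJ/mol

(PQ₂ is a pure liquid — omitted from Qp.)
Qp = P(A)² / P(B)³ = (27.8)² / (0.0987)³ = 8.04×10⁵
ΔG = RT ln(Qp/Kp) = (8.314 J mol⁻¹ K⁻¹)(500 K) × ln(8.04×10⁵/52700)
   = (4.157 kJ/mol)(2.725) = 11.3 kJ/mol
ΔG > 0, so the forward reaction is non-spontaneous (proceeds in reverse).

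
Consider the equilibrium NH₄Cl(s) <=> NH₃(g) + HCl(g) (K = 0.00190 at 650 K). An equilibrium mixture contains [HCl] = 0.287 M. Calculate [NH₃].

[NH₃] = 0.00662 M

(NH₄Cl is a pure solid — omitted from K.)
At equilibrium, K = [NH₃]·[HCl] = 0.00190.
([NH₃])·(0.287) = 0.00190
[NH₃] = 0.00662 M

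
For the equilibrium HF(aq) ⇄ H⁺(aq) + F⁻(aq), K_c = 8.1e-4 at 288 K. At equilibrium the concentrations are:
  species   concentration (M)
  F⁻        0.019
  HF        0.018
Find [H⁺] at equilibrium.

[H⁺] = 7.7e-4 M

At equilibrium, K_c = [H⁺]·[F⁻] / [HF] = 8.1e-4.
([H⁺])·(0.019) / (0.018) = 8.1e-4
[H⁺] = 7.67e-4 = 7.7e-4 M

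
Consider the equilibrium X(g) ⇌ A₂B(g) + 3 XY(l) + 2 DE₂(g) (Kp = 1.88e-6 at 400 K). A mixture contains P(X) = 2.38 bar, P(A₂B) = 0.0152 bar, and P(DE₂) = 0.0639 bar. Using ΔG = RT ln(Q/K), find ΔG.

(XY is a pure liquid — omitted from Qp.)
Qp = P(A₂B)·P(DE₂)² / P(X) = (0.0152)·(0.0639)² / (2.38) = 2.61e-5
ΔG = RT ln(Qp/Kp) = (8.314 J mol⁻¹ K⁻¹)(400 K) × ln(2.61e-5/1.88e-6)
   = (3.326 kJ/mol)(2.631) = 8.75 kJ/mol
ΔG > 0, so the forward reaction is non-spontaneous (proceeds in reverse).

ΔG = 8.75 kJ/mol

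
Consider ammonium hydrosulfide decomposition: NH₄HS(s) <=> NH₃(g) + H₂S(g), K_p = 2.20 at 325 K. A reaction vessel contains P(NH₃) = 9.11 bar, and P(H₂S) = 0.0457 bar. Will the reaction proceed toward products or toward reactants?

(NH₄HS is a pure solid — omitted from Q_p.)
Q_p = P(NH₃)·P(H₂S) = (9.11)·(0.0457) = 0.416
Q_p = 0.416 < K_p = 2.20, so the forward reaction proceeds.

to the right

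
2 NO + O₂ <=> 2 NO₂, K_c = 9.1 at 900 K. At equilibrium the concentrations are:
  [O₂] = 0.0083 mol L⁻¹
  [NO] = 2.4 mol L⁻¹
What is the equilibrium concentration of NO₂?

[NO₂] = 0.66 mol L⁻¹

At equilibrium, K_c = [NO₂]² / ([NO]²·[O₂]) = 9.1.
([NO₂])² / ((2.4)²·(0.0083)) = 9.1
[NO₂]² = 0.435 ⇒ [NO₂] = 0.66 mol L⁻¹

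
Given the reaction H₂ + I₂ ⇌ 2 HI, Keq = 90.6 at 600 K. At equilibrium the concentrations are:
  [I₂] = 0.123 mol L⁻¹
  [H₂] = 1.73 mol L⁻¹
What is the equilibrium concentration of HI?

At equilibrium, Keq = [HI]² / ([H₂]·[I₂]) = 90.6.
([HI])² / ((1.73)·(0.123)) = 90.6
[HI]² = 19.3 ⇒ [HI] = 4.39 mol L⁻¹

[HI] = 4.39 mol L⁻¹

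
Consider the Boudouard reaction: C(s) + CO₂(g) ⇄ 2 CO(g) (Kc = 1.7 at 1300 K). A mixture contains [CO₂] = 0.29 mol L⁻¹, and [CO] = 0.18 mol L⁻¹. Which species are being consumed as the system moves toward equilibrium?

(C is a pure solid — omitted from Qc.)
Qc = [CO]² / [CO₂] = (0.18)² / (0.29) = 0.11
Qc = 0.11 < Kc = 1.7: net forward reaction.

C, CO₂ (reactants)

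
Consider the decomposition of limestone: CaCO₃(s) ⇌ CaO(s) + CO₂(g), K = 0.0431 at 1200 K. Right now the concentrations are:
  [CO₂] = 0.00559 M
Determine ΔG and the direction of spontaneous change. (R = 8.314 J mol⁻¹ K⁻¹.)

(CaCO₃, CaO are pure solids — omitted from Q.)
Q = [CO₂] = 0.00559
ΔG = RT ln(Q/K) = (8.314 J mol⁻¹ K⁻¹)(1200 K) × ln(0.00559/0.0431)
   = (9.977 kJ/mol)(-2.043) = -20.4 kJ/mol
ΔG < 0, so the forward reaction is spontaneous (proceeds forward).

ΔG = -20.4 kJ/mol; the forward reaction is spontaneous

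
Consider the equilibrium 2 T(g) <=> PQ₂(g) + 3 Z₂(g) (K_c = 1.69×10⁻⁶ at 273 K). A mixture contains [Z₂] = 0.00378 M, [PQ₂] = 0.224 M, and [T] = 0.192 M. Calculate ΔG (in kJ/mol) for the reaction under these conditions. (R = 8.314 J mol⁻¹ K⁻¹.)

Q_c = [PQ₂]·[Z₂]³ / [T]² = (0.224)·(0.00378)³ / (0.192)² = 3.28×10⁻⁷
ΔG = RT ln(Q_c/K_c) = (8.314 J mol⁻¹ K⁻¹)(273 K) × ln(3.28×10⁻⁷/1.69×10⁻⁶)
   = (2.270 kJ/mol)(-1.639) = -3.72 kJ/mol
ΔG < 0, so the forward reaction is spontaneous (proceeds forward).

ΔG = -3.72 kJ/mol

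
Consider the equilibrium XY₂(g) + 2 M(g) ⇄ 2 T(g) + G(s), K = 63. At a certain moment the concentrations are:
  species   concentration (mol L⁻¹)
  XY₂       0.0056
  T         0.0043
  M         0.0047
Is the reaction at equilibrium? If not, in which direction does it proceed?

(G is a pure solid — omitted from Q.)
Q = [T]² / ([XY₂]·[M]²) = (0.0043)² / ((0.0056)·(0.0047)²) = 150
Q = 150 > K = 63, so the reverse reaction proceeds.

in the reverse direction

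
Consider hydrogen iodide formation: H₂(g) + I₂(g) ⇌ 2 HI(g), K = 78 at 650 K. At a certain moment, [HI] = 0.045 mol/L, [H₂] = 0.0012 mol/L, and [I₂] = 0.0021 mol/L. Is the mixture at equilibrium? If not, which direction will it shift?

Q = [HI]² / ([H₂]·[I₂]) = (0.045)² / ((0.0012)·(0.0021)) = 800
Q = 800 > K = 78: net reverse reaction.

no; Q > K, reaction proceeds in reverse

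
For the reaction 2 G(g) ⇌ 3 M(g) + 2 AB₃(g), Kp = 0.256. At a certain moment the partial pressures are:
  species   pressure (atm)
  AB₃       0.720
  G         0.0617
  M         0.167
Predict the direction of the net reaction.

Qp = P(M)³·P(AB₃)² / P(G)² = (0.167)³·(0.720)² / (0.0617)² = 0.634
Qp = 0.634 > Kp = 0.256, so the reverse reaction proceeds.

to the left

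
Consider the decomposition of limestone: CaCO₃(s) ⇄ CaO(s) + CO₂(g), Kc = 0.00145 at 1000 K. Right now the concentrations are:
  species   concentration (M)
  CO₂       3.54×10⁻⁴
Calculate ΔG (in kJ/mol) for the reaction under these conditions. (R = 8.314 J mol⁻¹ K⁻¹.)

(CaCO₃, CaO are pure solids — omitted from Qc.)
Qc = [CO₂] = 3.54×10⁻⁴
ΔG = RT ln(Qc/Kc) = (8.314 J mol⁻¹ K⁻¹)(1000 K) × ln(3.54×10⁻⁴/0.00145)
   = (8.314 kJ/mol)(-1.410) = -11.7 kJ/mol
ΔG < 0, so the forward reaction is spontaneous (proceeds forward).

ΔG = -11.7 kJ/mol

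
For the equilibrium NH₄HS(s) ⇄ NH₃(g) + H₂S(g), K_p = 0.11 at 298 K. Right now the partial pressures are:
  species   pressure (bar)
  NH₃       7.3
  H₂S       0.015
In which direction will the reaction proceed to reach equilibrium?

at equilibrium

(NH₄HS is a pure solid — omitted from Q_p.)
Q_p = P(NH₃)·P(H₂S) = (7.3)·(0.015) = 0.11
Q_p = 0.11 = K_p, so the system is already at equilibrium.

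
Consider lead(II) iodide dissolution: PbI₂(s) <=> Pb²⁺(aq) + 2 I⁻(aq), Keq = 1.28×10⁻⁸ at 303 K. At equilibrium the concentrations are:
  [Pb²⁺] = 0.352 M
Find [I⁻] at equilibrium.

[I⁻] = 1.91×10⁻⁴ M

(PbI₂ is a pure solid — omitted from Keq.)
At equilibrium, Keq = [Pb²⁺]·[I⁻]² = 1.28×10⁻⁸.
(0.352)·([I⁻])² = 1.28×10⁻⁸
[I⁻]² = 3.64×10⁻⁸ ⇒ [I⁻] = 1.91×10⁻⁴ M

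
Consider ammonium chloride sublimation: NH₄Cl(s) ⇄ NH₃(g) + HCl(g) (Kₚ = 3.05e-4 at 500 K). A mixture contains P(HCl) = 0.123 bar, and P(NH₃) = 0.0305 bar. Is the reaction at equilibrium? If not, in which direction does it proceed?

reverse (toward reactants)

(NH₄Cl is a pure solid — omitted from Qₚ.)
Qₚ = P(NH₃)·P(HCl) = (0.0305)·(0.123) = 0.00375
Qₚ = 0.00375 > Kₚ = 3.05e-4, so the reverse reaction proceeds.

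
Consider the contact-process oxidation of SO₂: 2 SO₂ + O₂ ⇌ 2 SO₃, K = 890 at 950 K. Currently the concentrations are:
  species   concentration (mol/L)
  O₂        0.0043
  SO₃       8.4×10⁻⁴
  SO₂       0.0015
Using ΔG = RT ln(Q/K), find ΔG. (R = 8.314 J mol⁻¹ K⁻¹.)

ΔG = -19.8 kJ/mol

Q = [SO₃]² / ([SO₂]²·[O₂]) = (8.4×10⁻⁴)² / ((0.0015)²·(0.0043)) = 72.9
ΔG = RT ln(Q/K) = (8.314 J mol⁻¹ K⁻¹)(950 K) × ln(72.9/890)
   = (7.898 kJ/mol)(-2.502) = -19.8 kJ/mol
ΔG < 0, so the forward reaction is spontaneous (proceeds forward).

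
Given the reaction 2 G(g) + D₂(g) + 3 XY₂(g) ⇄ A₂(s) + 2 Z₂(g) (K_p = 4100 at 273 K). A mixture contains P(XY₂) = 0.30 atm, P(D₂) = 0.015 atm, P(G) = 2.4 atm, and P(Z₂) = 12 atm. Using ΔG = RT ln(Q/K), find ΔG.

(A₂ is a pure solid — omitted from Q_p.)
Q_p = P(Z₂)² / (P(G)²·P(D₂)·P(XY₂)³) = (12)² / ((2.4)²·(0.015)·(0.30)³) = 61700
ΔG = RT ln(Q_p/K_p) = (8.314 J mol⁻¹ K⁻¹)(273 K) × ln(61700/4100)
   = (2.270 kJ/mol)(2.711) = 6.15 kJ/mol
ΔG > 0, so the forward reaction is non-spontaneous (proceeds in reverse).

ΔG = 6.15 kJ/mol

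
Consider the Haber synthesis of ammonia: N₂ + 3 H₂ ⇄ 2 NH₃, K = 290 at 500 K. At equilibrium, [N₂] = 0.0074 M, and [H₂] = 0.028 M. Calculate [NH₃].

[NH₃] = 0.0069 M

At equilibrium, K = [NH₃]² / ([N₂]·[H₂]³) = 290.
([NH₃])² / ((0.0074)·(0.028)³) = 290
[NH₃]² = 4.71×10⁻⁵ ⇒ [NH₃] = 0.0069 M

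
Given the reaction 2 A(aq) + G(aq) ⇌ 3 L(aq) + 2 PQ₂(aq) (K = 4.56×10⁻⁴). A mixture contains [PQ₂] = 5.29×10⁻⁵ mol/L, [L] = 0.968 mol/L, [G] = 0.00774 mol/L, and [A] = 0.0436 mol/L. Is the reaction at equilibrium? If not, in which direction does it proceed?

Q = [L]³·[PQ₂]² / ([A]²·[G]) = (0.968)³·(5.29×10⁻⁵)² / ((0.0436)²·(0.00774)) = 1.73×10⁻⁴
Q = 1.73×10⁻⁴ < K = 4.56×10⁻⁴, so the forward reaction proceeds.

toward products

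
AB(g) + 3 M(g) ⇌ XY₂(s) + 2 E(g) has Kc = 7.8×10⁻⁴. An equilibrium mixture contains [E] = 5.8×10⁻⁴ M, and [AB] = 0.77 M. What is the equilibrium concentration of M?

[M] = 0.082 M

(XY₂ is a pure solid — omitted from Kc.)
At equilibrium, Kc = [E]² / ([AB]·[M]³) = 7.8×10⁻⁴.
(5.8×10⁻⁴)² / ((0.77)·([M])³) = 7.8×10⁻⁴
[M]³ = 5.60×10⁻⁴ ⇒ [M] = 0.082 M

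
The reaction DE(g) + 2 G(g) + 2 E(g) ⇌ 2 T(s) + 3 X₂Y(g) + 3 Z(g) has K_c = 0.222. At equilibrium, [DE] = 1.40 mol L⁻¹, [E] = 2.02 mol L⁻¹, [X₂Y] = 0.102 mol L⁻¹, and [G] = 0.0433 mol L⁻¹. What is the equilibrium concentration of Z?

(T is a pure solid — omitted from K_c.)
At equilibrium, K_c = [X₂Y]³·[Z]³ / ([DE]·[G]²·[E]²) = 0.222.
(0.102)³·([Z])³ / ((1.40)·(0.0433)²·(2.02)²) = 0.222
[Z]³ = 2.24 ⇒ [Z] = 1.31 mol L⁻¹

[Z] = 1.31 mol L⁻¹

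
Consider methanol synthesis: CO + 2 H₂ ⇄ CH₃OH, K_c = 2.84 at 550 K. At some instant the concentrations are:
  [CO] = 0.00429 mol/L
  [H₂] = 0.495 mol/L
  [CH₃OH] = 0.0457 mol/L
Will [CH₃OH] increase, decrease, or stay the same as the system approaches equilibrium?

Q_c = [CH₃OH] / ([CO]·[H₂]²) = (0.0457) / ((0.00429)·(0.495)²) = 43.5
Q_c = 43.5 > K_c = 2.84: net reverse reaction.
CH₃OH is a product, so it decreases.

decrease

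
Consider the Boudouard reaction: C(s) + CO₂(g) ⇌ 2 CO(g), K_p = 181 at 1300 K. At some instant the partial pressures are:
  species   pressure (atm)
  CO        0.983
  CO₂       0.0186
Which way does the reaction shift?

to the right

(C is a pure solid — omitted from Q_p.)
Q_p = P(CO)² / P(CO₂) = (0.983)² / (0.0186) = 52.0
Q_p = 52.0 < K_p = 181, so the forward reaction proceeds.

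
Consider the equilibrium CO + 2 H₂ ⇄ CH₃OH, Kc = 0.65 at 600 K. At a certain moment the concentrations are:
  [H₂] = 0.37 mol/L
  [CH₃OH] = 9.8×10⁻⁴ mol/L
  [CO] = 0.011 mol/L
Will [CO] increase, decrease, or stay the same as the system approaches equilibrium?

Qc = [CH₃OH] / ([CO]·[H₂]²) = (9.8×10⁻⁴) / ((0.011)·(0.37)²) = 0.65
Qc = 0.65 = Kc; the system is at equilibrium.

stay the same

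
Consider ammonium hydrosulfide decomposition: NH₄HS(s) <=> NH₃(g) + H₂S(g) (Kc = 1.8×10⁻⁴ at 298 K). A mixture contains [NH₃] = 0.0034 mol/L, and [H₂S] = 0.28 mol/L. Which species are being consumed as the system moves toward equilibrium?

(NH₄HS is a pure solid — omitted from Qc.)
Qc = [NH₃]·[H₂S] = (0.0034)·(0.28) = 9.5×10⁻⁴
Qc = 9.5×10⁻⁴ > Kc = 1.8×10⁻⁴: net reverse reaction.

NH₃, H₂S (products)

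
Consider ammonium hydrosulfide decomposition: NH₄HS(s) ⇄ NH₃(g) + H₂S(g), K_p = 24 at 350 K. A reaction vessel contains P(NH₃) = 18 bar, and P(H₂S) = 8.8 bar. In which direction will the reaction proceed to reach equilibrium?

in the reverse direction

(NH₄HS is a pure solid — omitted from Q_p.)
Q_p = P(NH₃)·P(H₂S) = (18)·(8.8) = 160
Q_p = 160 > K_p = 24, so the reverse reaction proceeds.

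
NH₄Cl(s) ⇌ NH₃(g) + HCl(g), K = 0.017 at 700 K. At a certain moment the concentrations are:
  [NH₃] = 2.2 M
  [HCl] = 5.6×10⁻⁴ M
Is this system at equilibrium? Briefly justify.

no; Q < K, reaction proceeds forward

(NH₄Cl is a pure solid — omitted from Q.)
Q = [NH₃]·[HCl] = (2.2)·(5.6×10⁻⁴) = 0.0012
Q = 0.0012 < K = 0.017: net forward reaction.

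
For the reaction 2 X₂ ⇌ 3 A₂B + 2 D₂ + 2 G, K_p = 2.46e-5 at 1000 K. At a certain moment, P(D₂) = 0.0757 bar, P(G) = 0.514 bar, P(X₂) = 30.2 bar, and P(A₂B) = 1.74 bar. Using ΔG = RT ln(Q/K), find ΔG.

ΔG = -8.60 kJ/mol

Q_p = P(A₂B)³·P(D₂)²·P(G)² / P(X₂)² = (1.74)³·(0.0757)²·(0.514)² / (30.2)² = 8.74e-6
ΔG = RT ln(Q_p/K_p) = (8.314 J mol⁻¹ K⁻¹)(1000 K) × ln(8.74e-6/2.46e-5)
   = (8.314 kJ/mol)(-1.035) = -8.60 kJ/mol
ΔG < 0, so the forward reaction is spontaneous (proceeds forward).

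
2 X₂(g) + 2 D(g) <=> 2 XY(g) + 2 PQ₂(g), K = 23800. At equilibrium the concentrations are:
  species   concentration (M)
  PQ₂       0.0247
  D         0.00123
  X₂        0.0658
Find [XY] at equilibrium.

At equilibrium, K = [XY]²·[PQ₂]² / ([X₂]²·[D]²) = 23800.
([XY])²·(0.0247)² / ((0.0658)²·(0.00123)²) = 23800
[XY]² = 0.256 ⇒ [XY] = 0.506 M

[XY] = 0.506 M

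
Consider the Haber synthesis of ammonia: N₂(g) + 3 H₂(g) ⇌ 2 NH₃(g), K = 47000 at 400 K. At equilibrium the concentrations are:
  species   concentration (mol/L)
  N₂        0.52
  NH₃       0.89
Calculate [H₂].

At equilibrium, K = [NH₃]² / ([N₂]·[H₂]³) = 47000.
(0.89)² / ((0.52)·([H₂])³) = 47000
[H₂]³ = 3.24e-5 ⇒ [H₂] = 0.032 mol/L

[H₂] = 0.032 mol/L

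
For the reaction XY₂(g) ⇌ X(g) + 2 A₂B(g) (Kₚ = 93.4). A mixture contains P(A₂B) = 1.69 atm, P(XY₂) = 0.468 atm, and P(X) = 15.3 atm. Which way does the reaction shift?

at equilibrium

Qₚ = P(X)·P(A₂B)² / P(XY₂) = (15.3)·(1.69)² / (0.468) = 93.4
Qₚ = 93.4 = Kₚ, so the system is already at equilibrium.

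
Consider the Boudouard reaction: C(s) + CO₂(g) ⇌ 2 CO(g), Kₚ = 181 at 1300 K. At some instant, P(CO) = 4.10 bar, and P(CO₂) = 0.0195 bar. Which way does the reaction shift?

reverse (toward reactants)

(C is a pure solid — omitted from Qₚ.)
Qₚ = P(CO)² / P(CO₂) = (4.10)² / (0.0195) = 862
Qₚ = 862 > Kₚ = 181, so the reverse reaction proceeds.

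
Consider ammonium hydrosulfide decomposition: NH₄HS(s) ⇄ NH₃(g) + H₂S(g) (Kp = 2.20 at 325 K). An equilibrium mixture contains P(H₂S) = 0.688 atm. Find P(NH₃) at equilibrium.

(NH₄HS is a pure solid — omitted from Kp.)
At equilibrium, Kp = P(NH₃)·P(H₂S) = 2.20.
(P(NH₃))·(0.688) = 2.20
P(NH₃) = 3.20 atm

P(NH₃) = 3.20 atm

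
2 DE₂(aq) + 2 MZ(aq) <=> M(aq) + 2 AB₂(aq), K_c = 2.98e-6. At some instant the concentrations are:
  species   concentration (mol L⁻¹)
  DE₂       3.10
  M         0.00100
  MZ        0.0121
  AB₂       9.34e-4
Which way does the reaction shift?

toward products

Q_c = [M]·[AB₂]² / ([DE₂]²·[MZ]²) = (0.00100)·(9.34e-4)² / ((3.10)²·(0.0121)²) = 6.20e-7
Q_c = 6.20e-7 < K_c = 2.98e-6, so the forward reaction proceeds.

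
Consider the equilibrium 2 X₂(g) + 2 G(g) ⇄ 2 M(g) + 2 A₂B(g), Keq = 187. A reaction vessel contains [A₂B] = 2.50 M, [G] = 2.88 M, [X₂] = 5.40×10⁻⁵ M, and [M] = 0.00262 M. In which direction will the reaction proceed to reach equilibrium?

Q = [M]²·[A₂B]² / ([X₂]²·[G]²) = (0.00262)²·(2.50)² / ((5.40×10⁻⁵)²·(2.88)²) = 1770
Q = 1770 > Keq = 187, so the reverse reaction proceeds.

reverse (toward reactants)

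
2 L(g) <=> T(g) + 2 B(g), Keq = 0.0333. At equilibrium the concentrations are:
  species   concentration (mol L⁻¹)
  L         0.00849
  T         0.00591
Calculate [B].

[B] = 0.0202 mol L⁻¹

At equilibrium, Keq = [T]·[B]² / [L]² = 0.0333.
(0.00591)·([B])² / (0.00849)² = 0.0333
[B]² = 4.06×10⁻⁴ ⇒ [B] = 0.0202 mol L⁻¹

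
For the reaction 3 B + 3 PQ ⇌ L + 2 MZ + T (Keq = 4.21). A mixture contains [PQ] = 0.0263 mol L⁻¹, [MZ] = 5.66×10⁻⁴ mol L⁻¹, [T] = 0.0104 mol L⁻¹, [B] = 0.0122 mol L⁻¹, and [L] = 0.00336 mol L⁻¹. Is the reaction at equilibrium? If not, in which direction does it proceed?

Q = [L]·[MZ]²·[T] / ([B]³·[PQ]³) = (0.00336)·(5.66×10⁻⁴)²·(0.0104) / ((0.0122)³·(0.0263)³) = 0.339
Q = 0.339 < Keq = 4.21, so the forward reaction proceeds.

toward products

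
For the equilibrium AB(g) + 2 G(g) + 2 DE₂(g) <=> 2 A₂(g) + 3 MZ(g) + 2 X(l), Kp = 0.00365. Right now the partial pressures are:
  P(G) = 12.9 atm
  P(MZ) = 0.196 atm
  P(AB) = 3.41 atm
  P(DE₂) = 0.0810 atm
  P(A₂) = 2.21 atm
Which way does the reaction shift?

to the left

(X is a pure liquid — omitted from Qp.)
Qp = P(A₂)²·P(MZ)³ / (P(AB)·P(G)²·P(DE₂)²) = (2.21)²·(0.196)³ / ((3.41)·(12.9)²·(0.0810)²) = 0.00988
Qp = 0.00988 > Kp = 0.00365, so the reverse reaction proceeds.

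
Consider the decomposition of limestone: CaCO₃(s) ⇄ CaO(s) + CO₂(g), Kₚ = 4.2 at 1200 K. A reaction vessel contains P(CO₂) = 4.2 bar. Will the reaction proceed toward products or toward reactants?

(CaCO₃, CaO are pure solids — omitted from Qₚ.)
Qₚ = P(CO₂) = 4.2
Qₚ = 4.2 = Kₚ, so the system is already at equilibrium.

at equilibrium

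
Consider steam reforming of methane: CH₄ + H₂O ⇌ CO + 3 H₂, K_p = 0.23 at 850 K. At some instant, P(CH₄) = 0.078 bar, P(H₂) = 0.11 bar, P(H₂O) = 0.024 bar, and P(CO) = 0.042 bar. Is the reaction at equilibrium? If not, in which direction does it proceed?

Q_p = P(CO)·P(H₂)³ / (P(CH₄)·P(H₂O)) = (0.042)·(0.11)³ / ((0.078)·(0.024)) = 0.030
Q_p = 0.030 < K_p = 0.23, so the forward reaction proceeds.

toward products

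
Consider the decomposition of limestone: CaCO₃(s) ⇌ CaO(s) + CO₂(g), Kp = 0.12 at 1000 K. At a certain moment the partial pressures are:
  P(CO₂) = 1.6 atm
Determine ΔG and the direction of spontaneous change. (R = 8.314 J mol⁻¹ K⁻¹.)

(CaCO₃, CaO are pure solids — omitted from Qp.)
Qp = P(CO₂) = 1.60
ΔG = RT ln(Qp/Kp) = (8.314 J mol⁻¹ K⁻¹)(1000 K) × ln(1.60/0.12)
   = (8.314 kJ/mol)(2.590) = 21.5 kJ/mol
ΔG > 0, so the forward reaction is non-spontaneous (proceeds in reverse).

ΔG = 21.5 kJ/mol; the forward reaction is non-spontaneous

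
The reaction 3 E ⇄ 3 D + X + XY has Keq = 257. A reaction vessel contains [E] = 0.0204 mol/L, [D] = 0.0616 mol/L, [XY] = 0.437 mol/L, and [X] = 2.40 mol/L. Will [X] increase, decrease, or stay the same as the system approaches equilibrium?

Q = [D]³·[X]·[XY] / [E]³ = (0.0616)³·(2.40)·(0.437) / (0.0204)³ = 28.9
Q = 28.9 < Keq = 257: net forward reaction.
X is a product, so it increases.

increase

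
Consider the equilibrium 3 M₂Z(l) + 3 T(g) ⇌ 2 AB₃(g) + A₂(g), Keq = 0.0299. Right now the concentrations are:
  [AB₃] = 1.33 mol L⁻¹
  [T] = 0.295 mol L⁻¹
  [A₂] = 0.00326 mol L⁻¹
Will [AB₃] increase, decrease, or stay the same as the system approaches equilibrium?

decrease

(M₂Z is a pure liquid — omitted from Q.)
Q = [AB₃]²·[A₂] / [T]³ = (1.33)²·(0.00326) / (0.295)³ = 0.225
Q = 0.225 > Keq = 0.0299: net reverse reaction.
AB₃ is a product, so it decreases.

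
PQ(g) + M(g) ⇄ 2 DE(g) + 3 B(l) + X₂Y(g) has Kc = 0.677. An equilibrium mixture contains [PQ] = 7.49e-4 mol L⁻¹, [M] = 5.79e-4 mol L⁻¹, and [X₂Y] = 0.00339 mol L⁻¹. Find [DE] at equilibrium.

[DE] = 0.00931 mol L⁻¹

(B is a pure liquid — omitted from Kc.)
At equilibrium, Kc = [DE]²·[X₂Y] / ([PQ]·[M]) = 0.677.
([DE])²·(0.00339) / ((7.49e-4)·(5.79e-4)) = 0.677
[DE]² = 8.66e-5 ⇒ [DE] = 0.00931 mol L⁻¹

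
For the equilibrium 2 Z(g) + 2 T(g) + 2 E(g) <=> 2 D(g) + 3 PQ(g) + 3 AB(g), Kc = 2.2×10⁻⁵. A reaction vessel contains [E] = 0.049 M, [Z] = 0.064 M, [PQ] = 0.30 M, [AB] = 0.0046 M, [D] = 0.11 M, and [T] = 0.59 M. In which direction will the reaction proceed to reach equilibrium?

in the forward direction

Qc = [D]²·[PQ]³·[AB]³ / ([Z]²·[T]²·[E]²) = (0.11)²·(0.30)³·(0.0046)³ / ((0.064)²·(0.59)²·(0.049)²) = 9.3×10⁻⁶
Qc = 9.3×10⁻⁶ < Kc = 2.2×10⁻⁵, so the forward reaction proceeds.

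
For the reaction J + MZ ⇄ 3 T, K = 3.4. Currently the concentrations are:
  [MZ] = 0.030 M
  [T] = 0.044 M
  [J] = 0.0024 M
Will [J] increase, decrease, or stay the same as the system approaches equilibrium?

decrease

Q = [T]³ / ([J]·[MZ]) = (0.044)³ / ((0.0024)·(0.030)) = 1.2
Q = 1.2 < K = 3.4: net forward reaction.
J is a reactant, so it decreases.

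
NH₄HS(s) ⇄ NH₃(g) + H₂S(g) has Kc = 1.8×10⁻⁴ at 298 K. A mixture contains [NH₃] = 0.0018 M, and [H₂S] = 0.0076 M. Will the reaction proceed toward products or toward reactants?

to the right

(NH₄HS is a pure solid — omitted from Qc.)
Qc = [NH₃]·[H₂S] = (0.0018)·(0.0076) = 1.4×10⁻⁵
Qc = 1.4×10⁻⁵ < Kc = 1.8×10⁻⁴, so the forward reaction proceeds.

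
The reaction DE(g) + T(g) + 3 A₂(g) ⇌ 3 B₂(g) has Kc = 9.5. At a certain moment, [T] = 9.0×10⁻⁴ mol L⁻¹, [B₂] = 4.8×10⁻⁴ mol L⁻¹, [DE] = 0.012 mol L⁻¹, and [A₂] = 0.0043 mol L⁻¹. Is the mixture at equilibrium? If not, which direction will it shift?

Qc = [B₂]³ / ([DE]·[T]·[A₂]³) = (4.8×10⁻⁴)³ / ((0.012)·(9.0×10⁻⁴)·(0.0043)³) = 130
Qc = 130 > Kc = 9.5: net reverse reaction.

no; Q > K, reaction proceeds in reverse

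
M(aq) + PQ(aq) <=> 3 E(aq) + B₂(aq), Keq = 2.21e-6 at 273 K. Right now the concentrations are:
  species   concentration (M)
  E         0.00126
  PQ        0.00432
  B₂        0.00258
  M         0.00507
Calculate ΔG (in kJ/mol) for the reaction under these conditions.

ΔG = -5.08 kJ/mol

Q = [E]³·[B₂] / ([M]·[PQ]) = (0.00126)³·(0.00258) / ((0.00507)·(0.00432)) = 2.36e-7
ΔG = RT ln(Q/Keq) = (8.314 J mol⁻¹ K⁻¹)(273 K) × ln(2.36e-7/2.21e-6)
   = (2.270 kJ/mol)(-2.237) = -5.08 kJ/mol
ΔG < 0, so the forward reaction is spontaneous (proceeds forward).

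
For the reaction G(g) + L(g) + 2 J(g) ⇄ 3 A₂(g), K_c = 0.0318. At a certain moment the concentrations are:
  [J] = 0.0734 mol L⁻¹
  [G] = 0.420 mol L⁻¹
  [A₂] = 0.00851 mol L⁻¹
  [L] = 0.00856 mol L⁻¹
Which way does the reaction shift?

Q_c = [A₂]³ / ([G]·[L]·[J]²) = (0.00851)³ / ((0.420)·(0.00856)·(0.0734)²) = 0.0318
Q_c = 0.0318 = K_c, so the system is already at equilibrium.

neither direction; the system is at equilibrium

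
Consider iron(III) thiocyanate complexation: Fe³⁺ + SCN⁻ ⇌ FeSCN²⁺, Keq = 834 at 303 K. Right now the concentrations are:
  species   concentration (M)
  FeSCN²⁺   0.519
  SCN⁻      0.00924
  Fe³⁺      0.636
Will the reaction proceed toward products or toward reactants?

Q = [FeSCN²⁺] / ([Fe³⁺]·[SCN⁻]) = (0.519) / ((0.636)·(0.00924)) = 88.3
Q = 88.3 < Keq = 834, so the forward reaction proceeds.

to the right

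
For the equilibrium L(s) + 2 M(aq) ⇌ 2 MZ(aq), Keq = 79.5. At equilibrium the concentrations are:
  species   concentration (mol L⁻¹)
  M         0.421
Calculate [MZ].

(L is a pure solid — omitted from Keq.)
At equilibrium, Keq = [MZ]² / [M]² = 79.5.
([MZ])² / (0.421)² = 79.5
[MZ]² = 14.1 ⇒ [MZ] = 3.75 mol L⁻¹

[MZ] = 3.75 mol L⁻¹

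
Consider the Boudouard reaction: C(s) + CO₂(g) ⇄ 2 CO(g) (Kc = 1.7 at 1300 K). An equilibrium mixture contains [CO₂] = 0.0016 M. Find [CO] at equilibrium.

[CO] = 0.052 M

(C is a pure solid — omitted from Kc.)
At equilibrium, Kc = [CO]² / [CO₂] = 1.7.
([CO])² / (0.0016) = 1.7
[CO]² = 0.00272 ⇒ [CO] = 0.052 M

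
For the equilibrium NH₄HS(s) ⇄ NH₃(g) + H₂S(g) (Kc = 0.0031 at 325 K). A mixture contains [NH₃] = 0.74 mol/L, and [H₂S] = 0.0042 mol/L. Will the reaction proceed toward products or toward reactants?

(NH₄HS is a pure solid — omitted from Qc.)
Qc = [NH₃]·[H₂S] = (0.74)·(0.0042) = 0.0031
Qc = 0.0031 = Kc, so the system is already at equilibrium.

no net change (already at equilibrium)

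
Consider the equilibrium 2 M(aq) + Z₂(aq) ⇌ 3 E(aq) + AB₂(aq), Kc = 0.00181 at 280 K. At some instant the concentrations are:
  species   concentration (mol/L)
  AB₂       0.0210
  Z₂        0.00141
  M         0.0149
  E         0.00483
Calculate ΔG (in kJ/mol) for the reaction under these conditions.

ΔG = 3.33 kJ/mol

Qc = [E]³·[AB₂] / ([M]²·[Z₂]) = (0.00483)³·(0.0210) / ((0.0149)²·(0.00141)) = 0.00756
ΔG = RT ln(Qc/Kc) = (8.314 J mol⁻¹ K⁻¹)(280 K) × ln(0.00756/0.00181)
   = (2.328 kJ/mol)(1.430) = 3.33 kJ/mol
ΔG > 0, so the forward reaction is non-spontaneous (proceeds in reverse).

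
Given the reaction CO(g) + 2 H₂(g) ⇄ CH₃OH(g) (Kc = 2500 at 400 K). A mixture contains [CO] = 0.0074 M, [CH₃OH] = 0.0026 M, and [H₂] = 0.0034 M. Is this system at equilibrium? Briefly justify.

Qc = [CH₃OH] / ([CO]·[H₂]²) = (0.0026) / ((0.0074)·(0.0034)²) = 30000
Qc = 30000 > Kc = 2500: net reverse reaction.

no; Q > K, reaction proceeds in reverse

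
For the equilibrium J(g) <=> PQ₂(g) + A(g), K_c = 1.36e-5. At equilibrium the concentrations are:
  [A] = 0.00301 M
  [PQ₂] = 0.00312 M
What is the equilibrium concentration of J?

At equilibrium, K_c = [PQ₂]·[A] / [J] = 1.36e-5.
(0.00312)·(0.00301) / ([J]) = 1.36e-5
[J] = 0.691 M

[J] = 0.691 M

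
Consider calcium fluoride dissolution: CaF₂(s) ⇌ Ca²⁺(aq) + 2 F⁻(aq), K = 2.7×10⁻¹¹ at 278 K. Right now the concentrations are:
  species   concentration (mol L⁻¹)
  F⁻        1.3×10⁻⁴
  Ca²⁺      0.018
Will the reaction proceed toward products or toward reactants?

reverse (toward reactants)

(CaF₂ is a pure solid — omitted from Q.)
Q = [Ca²⁺]·[F⁻]² = (0.018)·(1.3×10⁻⁴)² = 3.0×10⁻¹⁰
Q = 3.0×10⁻¹⁰ > K = 2.7×10⁻¹¹, so the reverse reaction proceeds.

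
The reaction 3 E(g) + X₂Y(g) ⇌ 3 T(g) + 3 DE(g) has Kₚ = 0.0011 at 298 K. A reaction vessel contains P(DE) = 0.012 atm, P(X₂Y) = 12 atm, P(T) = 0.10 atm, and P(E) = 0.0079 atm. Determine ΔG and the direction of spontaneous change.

Qₚ = P(T)³·P(DE)³ / (P(E)³·P(X₂Y)) = (0.10)³·(0.012)³ / ((0.0079)³·(12)) = 2.92×10⁻⁴
ΔG = RT ln(Qₚ/Kₚ) = (8.314 J mol⁻¹ K⁻¹)(298 K) × ln(2.92×10⁻⁴/0.0011)
   = (2.478 kJ/mol)(-1.326) = -3.29 kJ/mol
ΔG < 0, so the forward reaction is spontaneous (proceeds forward).

ΔG = -3.29 kJ/mol; the forward reaction is spontaneous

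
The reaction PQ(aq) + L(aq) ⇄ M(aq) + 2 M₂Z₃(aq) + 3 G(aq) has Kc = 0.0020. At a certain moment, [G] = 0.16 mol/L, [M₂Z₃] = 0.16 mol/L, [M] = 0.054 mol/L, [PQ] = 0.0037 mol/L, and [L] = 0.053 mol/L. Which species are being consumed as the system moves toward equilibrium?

M, M₂Z₃, G (products)

Qc = [M]·[M₂Z₃]²·[G]³ / ([PQ]·[L]) = (0.054)·(0.16)²·(0.16)³ / ((0.0037)·(0.053)) = 0.029
Qc = 0.029 > Kc = 0.0020: net reverse reaction.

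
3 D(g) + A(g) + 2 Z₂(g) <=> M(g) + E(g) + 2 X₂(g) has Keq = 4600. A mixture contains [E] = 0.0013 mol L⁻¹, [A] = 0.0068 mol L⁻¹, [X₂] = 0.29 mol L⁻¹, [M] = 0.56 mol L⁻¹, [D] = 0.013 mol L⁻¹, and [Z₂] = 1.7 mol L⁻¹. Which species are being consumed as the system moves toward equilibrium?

Q = [M]·[E]·[X₂]² / ([D]³·[A]·[Z₂]²) = (0.56)·(0.0013)·(0.29)² / ((0.013)³·(0.0068)·(1.7)²) = 1400
Q = 1400 < Keq = 4600: net forward reaction.

D, A, Z₂ (reactants)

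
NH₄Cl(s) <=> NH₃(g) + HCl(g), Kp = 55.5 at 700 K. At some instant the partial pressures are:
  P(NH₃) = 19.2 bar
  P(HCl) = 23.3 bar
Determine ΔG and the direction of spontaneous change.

(NH₄Cl is a pure solid — omitted from Qp.)
Qp = P(NH₃)·P(HCl) = (19.2)·(23.3) = 447
ΔG = RT ln(Qp/Kp) = (8.314 J mol⁻¹ K⁻¹)(700 K) × ln(447/55.5)
   = (5.820 kJ/mol)(2.086) = 12.1 kJ/mol
ΔG > 0, so the forward reaction is non-spontaneous (proceeds in reverse).

ΔG = 12.1 kJ/mol; the forward reaction is non-spontaneous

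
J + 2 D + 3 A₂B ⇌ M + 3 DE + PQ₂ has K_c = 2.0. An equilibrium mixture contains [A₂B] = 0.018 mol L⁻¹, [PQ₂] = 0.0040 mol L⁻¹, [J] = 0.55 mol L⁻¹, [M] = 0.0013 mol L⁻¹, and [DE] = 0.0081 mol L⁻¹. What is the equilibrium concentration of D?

[D] = 6.6×10⁻⁴ mol L⁻¹

At equilibrium, K_c = [M]·[DE]³·[PQ₂] / ([J]·[D]²·[A₂B]³) = 2.0.
(0.0013)·(0.0081)³·(0.0040) / ((0.55)·([D])²·(0.018)³) = 2.0
[D]² = 4.31×10⁻⁷ ⇒ [D] = 6.6×10⁻⁴ mol L⁻¹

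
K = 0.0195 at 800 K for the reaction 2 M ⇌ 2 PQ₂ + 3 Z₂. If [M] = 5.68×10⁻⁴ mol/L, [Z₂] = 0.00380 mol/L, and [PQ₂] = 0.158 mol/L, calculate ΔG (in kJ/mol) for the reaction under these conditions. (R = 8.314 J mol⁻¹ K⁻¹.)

ΔG = -10.1 kJ/mol

Q = [PQ₂]²·[Z₂]³ / [M]² = (0.158)²·(0.00380)³ / (5.68×10⁻⁴)² = 0.00425
ΔG = RT ln(Q/K) = (8.314 J mol⁻¹ K⁻¹)(800 K) × ln(0.00425/0.0195)
   = (6.651 kJ/mol)(-1.523) = -10.1 kJ/mol
ΔG < 0, so the forward reaction is spontaneous (proceeds forward).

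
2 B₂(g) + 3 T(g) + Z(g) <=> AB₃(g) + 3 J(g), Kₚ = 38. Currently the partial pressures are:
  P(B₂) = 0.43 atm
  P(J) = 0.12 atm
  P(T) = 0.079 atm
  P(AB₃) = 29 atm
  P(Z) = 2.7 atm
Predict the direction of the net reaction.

toward reactants

Qₚ = P(AB₃)·P(J)³ / (P(B₂)²·P(T)³·P(Z)) = (29)·(0.12)³ / ((0.43)²·(0.079)³·(2.7)) = 200
Qₚ = 200 > Kₚ = 38, so the reverse reaction proceeds.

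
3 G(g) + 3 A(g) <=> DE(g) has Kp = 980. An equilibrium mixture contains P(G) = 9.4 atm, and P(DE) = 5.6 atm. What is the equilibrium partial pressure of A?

P(A) = 0.019 atm

At equilibrium, Kp = P(DE) / (P(G)³·P(A)³) = 980.
(5.6) / ((9.4)³·(P(A))³) = 980
P(A)³ = 6.88×10⁻⁶ ⇒ P(A) = 0.019 atm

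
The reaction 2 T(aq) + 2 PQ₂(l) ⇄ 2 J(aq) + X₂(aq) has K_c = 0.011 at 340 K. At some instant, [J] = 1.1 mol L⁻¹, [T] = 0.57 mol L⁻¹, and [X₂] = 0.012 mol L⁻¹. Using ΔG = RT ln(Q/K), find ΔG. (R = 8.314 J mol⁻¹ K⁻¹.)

(PQ₂ is a pure liquid — omitted from Q_c.)
Q_c = [J]²·[X₂] / [T]² = (1.1)²·(0.012) / (0.57)² = 0.0447
ΔG = RT ln(Q_c/K_c) = (8.314 J mol⁻¹ K⁻¹)(340 K) × ln(0.0447/0.011)
   = (2.827 kJ/mol)(1.402) = 3.96 kJ/mol
ΔG > 0, so the forward reaction is non-spontaneous (proceeds in reverse).

ΔG = 3.96 kJ/mol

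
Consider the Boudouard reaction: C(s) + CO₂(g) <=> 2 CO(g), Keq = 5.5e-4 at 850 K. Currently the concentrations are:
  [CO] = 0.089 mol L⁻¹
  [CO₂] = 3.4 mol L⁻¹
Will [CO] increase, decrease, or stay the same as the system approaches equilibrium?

(C is a pure solid — omitted from Q.)
Q = [CO]² / [CO₂] = (0.089)² / (3.4) = 0.0023
Q = 0.0023 > Keq = 5.5e-4: net reverse reaction.
CO is a product, so it decreases.

decrease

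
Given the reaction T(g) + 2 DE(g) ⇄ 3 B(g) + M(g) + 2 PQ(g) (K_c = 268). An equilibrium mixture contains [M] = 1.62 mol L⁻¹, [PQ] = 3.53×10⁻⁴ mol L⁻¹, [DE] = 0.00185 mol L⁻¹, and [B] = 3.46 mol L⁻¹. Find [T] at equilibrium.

At equilibrium, K_c = [B]³·[M]·[PQ]² / ([T]·[DE]²) = 268.
(3.46)³·(1.62)·(3.53×10⁻⁴)² / (([T])·(0.00185)²) = 268
[T] = 0.00912 mol L⁻¹

[T] = 0.00912 mol L⁻¹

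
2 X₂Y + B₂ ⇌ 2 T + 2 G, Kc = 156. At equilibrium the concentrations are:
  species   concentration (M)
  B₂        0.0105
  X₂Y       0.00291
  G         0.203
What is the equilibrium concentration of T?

[T] = 0.0183 M

At equilibrium, Kc = [T]²·[G]² / ([X₂Y]²·[B₂]) = 156.
([T])²·(0.203)² / ((0.00291)²·(0.0105)) = 156
[T]² = 3.37×10⁻⁴ ⇒ [T] = 0.0183 M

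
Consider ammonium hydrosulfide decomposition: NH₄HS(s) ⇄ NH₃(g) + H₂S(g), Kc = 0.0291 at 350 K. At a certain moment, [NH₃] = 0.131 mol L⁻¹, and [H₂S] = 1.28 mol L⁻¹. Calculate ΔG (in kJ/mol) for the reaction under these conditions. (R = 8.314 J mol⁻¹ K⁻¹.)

(NH₄HS is a pure solid — omitted from Qc.)
Qc = [NH₃]·[H₂S] = (0.131)·(1.28) = 0.168
ΔG = RT ln(Qc/Kc) = (8.314 J mol⁻¹ K⁻¹)(350 K) × ln(0.168/0.0291)
   = (2.910 kJ/mol)(1.753) = 5.10 kJ/mol
ΔG > 0, so the forward reaction is non-spontaneous (proceeds in reverse).

ΔG = 5.10 kJ/mol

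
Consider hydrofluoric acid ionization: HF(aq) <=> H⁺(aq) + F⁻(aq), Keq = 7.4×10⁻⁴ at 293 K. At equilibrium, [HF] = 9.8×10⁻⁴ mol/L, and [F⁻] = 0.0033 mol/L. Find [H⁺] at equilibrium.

[H⁺] = 2.2×10⁻⁴ mol/L

At equilibrium, Keq = [H⁺]·[F⁻] / [HF] = 7.4×10⁻⁴.
([H⁺])·(0.0033) / (9.8×10⁻⁴) = 7.4×10⁻⁴
[H⁺] = 2.20×10⁻⁴ = 2.2×10⁻⁴ mol/L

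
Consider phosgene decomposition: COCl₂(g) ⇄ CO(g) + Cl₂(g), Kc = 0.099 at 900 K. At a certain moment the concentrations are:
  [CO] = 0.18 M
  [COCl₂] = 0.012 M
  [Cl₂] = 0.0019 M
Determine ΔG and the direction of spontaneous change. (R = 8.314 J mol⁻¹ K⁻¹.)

ΔG = -9.32 kJ/mol; the forward reaction is spontaneous

Qc = [CO]·[Cl₂] / [COCl₂] = (0.18)·(0.0019) / (0.012) = 0.0285
ΔG = RT ln(Qc/Kc) = (8.314 J mol⁻¹ K⁻¹)(900 K) × ln(0.0285/0.099)
   = (7.483 kJ/mol)(-1.245) = -9.32 kJ/mol
ΔG < 0, so the forward reaction is spontaneous (proceeds forward).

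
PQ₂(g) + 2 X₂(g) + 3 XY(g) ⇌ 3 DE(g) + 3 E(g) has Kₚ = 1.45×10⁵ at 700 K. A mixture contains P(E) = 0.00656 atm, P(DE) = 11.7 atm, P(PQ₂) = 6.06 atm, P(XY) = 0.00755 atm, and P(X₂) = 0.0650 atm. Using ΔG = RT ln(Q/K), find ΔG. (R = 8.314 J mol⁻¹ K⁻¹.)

Qₚ = P(DE)³·P(E)³ / (P(PQ₂)·P(X₂)²·P(XY)³) = (11.7)³·(0.00656)³ / ((6.06)·(0.0650)²·(0.00755)³) = 41000
ΔG = RT ln(Qₚ/Kₚ) = (8.314 J mol⁻¹ K⁻¹)(700 K) × ln(41000/1.45×10⁵)
   = (5.820 kJ/mol)(-1.263) = -7.35 kJ/mol
ΔG < 0, so the forward reaction is spontaneous (proceeds forward).

ΔG = -7.35 kJ/mol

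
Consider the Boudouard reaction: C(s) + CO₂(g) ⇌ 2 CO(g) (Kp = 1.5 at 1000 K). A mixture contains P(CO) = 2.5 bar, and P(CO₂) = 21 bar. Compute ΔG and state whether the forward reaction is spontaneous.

ΔG = -13.4 kJ/mol; the forward reaction is spontaneous

(C is a pure solid — omitted from Qp.)
Qp = P(CO)² / P(CO₂) = (2.5)² / (21) = 0.298
ΔG = RT ln(Qp/Kp) = (8.314 J mol⁻¹ K⁻¹)(1000 K) × ln(0.298/1.5)
   = (8.314 kJ/mol)(-1.616) = -13.4 kJ/mol
ΔG < 0, so the forward reaction is spontaneous (proceeds forward).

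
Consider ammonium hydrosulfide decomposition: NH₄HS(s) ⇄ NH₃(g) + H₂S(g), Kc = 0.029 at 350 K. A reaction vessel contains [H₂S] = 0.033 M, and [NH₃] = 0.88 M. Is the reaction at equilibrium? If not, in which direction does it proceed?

no net change (already at equilibrium)

(NH₄HS is a pure solid — omitted from Qc.)
Qc = [NH₃]·[H₂S] = (0.88)·(0.033) = 0.029
Qc = 0.029 = Kc, so the system is already at equilibrium.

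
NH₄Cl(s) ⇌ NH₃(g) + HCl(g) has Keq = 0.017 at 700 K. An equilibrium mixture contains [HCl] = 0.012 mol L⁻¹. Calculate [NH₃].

(NH₄Cl is a pure solid — omitted from Keq.)
At equilibrium, Keq = [NH₃]·[HCl] = 0.017.
([NH₃])·(0.012) = 0.017
[NH₃] = 1.42 = 1.4 mol L⁻¹

[NH₃] = 1.4 mol L⁻¹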